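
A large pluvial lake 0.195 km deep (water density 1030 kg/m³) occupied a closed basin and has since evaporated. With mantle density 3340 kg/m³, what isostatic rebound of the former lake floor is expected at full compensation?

u = d ρ_w/ρ_m = 0.195 km × 1030/3340 = 0.0601 km.

0.0601 km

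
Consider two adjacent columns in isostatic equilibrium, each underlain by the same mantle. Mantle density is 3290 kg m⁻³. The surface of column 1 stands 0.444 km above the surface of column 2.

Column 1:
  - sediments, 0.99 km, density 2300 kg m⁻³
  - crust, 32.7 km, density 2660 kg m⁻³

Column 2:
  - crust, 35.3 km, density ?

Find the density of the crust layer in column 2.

Take the compensation level at the base of the deeper column (depth z_c below the surface of column 1) and equate Σ ρ_i t_i down to z_c; mantle fills any gap and the z_c terms cancel.
Column 1: 0.99×2300 + 32.7×2660 + (z_c − 33.69)×3290
Column 2: 0.444×0 + 35.3×ρ + (z_c − 0.444 − 35.3)×3290
The z_c×3290 term appears on both sides and cancels. Collect the known terms of each column as K = Σ(ρt)_known − 3290 × (depth of known layers): K_1 = 89259 − 3290×33.69 = −21581.1; K_2 = 0 − 3290×(0.444 + 35.3) = −117597.76.
Balance: K_1 = K_2 + 35.3×ρ, so ρ = (K_1 − K_2)/35.3 = 96016.7/35.3 = 2720 kg m⁻³.

2720 kg m⁻³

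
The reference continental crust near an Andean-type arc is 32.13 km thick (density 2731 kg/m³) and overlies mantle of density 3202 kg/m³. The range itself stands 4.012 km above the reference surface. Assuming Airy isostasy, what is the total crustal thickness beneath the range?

59.4 km

Root depth r = h ρ_c / (ρ_m − ρ_c) = 4.012 km × 2731 / 471 = 23.26 km.
Total thickness = T + h + r = 32.13 km + 4.012 km + 23.26 km = 59.4 km.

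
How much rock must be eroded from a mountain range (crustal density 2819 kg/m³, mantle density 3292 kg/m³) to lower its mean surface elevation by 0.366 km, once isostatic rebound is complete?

Net drop Δ = e − u = e − e ρ_c/ρ_m = e (ρ_m − ρ_c)/ρ_m.
e = Δ ρ_m/(ρ_m − ρ_c) = 0.366 km × 3292/473 = 2.55 km.

2.55 km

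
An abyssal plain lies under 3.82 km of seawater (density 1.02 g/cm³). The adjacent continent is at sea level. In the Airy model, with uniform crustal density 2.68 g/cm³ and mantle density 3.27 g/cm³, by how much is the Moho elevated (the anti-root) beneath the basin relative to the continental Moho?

10.7 km

Balancing pressure at the compensation depth: replacing crust with seawater at the top is compensated by replacing crust with mantle at the base: d (ρ_c − ρ_w) = a (ρ_m − ρ_c).
a = d (ρ_c − ρ_w)/(ρ_m − ρ_c) = 3.82 km × 1.66/0.59 = 10.7 km.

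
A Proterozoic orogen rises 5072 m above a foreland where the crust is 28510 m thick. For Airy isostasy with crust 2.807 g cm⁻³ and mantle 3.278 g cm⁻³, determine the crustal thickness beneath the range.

63800 m

Root depth r = h ρ_c / (ρ_m − ρ_c) = 5072 m × 2.807 / 0.471 = 30230 m.
Total thickness = T + h + r = 28510 m + 5072 m + 30230 m = 63800 m.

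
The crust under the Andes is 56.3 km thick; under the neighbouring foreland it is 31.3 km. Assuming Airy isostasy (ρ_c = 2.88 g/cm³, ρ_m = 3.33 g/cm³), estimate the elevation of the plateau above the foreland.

3.38 km

Excess crust Δ = 56.3 km − 31.3 km = 25 km, split between elevation h and root r with h + r = Δ.
Airy balance ρ_c h = (ρ_m − ρ_c) r gives r = h ρ_c/(ρ_m − ρ_c), so h (1 + ρ_c/(ρ_m − ρ_c)) = Δ, i.e. h = Δ (ρ_m − ρ_c)/ρ_m.
h = 25 km × 0.45/3.33 = 3.38 km.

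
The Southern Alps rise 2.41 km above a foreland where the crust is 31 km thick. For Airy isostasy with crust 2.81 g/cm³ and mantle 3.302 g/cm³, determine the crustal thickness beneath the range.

Root depth r = h ρ_c / (ρ_m − ρ_c) = 2.41 km × 2.81 / 0.492 = 13.76 km.
Total thickness = T + h + r = 31 km + 2.41 km + 13.76 km = 47.2 km.

47.2 km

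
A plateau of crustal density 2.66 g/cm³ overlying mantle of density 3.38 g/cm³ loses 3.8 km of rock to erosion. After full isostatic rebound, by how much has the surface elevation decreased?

0.809 km

Rebound u = e ρ_c/ρ_m = 3.8 km × 2.66/3.38 = 2.991 km.
Net surface drop = e − u = 3.8 km − 2.991 km = e (ρ_m − ρ_c)/ρ_m = 0.809 km.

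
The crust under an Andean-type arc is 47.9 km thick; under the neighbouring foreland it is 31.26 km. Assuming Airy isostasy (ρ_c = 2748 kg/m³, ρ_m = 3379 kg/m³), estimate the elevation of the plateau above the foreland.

3.11 km

Excess crust Δ = 47.9 km − 31.26 km = 16.64 km, split between elevation h and root r with h + r = Δ.
Airy balance ρ_c h = (ρ_m − ρ_c) r gives r = h ρ_c/(ρ_m − ρ_c), so h (1 + ρ_c/(ρ_m − ρ_c)) = Δ, i.e. h = Δ (ρ_m − ρ_c)/ρ_m.
h = 16.64 km × 631/3379 = 3.11 km.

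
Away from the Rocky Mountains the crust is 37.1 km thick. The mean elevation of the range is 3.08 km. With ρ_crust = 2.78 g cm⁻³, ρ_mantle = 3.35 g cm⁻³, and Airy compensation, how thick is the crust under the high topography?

55.2 km

Root depth r = h ρ_c / (ρ_m − ρ_c) = 3.08 km × 2.78 / 0.57 = 15.02 km.
Total thickness = T + h + r = 37.1 km + 3.08 km + 15.02 km = 55.2 km.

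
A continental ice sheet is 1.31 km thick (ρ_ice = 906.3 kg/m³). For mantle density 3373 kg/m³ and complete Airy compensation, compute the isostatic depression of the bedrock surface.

0.352 km

In Airy isostatic equilibrium: the ice load ρ_ice t is balanced by mantle displaced below, ρ_m s.
s = t ρ_ice / ρ_m = 1.31 km × 906.3/3373 = 0.352 km.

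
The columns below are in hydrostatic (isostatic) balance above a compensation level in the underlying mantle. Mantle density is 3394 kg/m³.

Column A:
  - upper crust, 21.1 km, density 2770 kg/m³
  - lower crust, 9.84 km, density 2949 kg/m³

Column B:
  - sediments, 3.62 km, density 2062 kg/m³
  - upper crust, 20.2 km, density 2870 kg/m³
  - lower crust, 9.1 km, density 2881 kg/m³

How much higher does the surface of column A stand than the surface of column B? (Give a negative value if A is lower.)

For any compensation level in the mantle, the mantle terms cancel and isostasy reduces to e = (Σt_A − Σt_B) − (Σ(ρt)_A − Σ(ρt)_B) / ρ_m.
Σt_A = 30.94 km; Σt_B = 32.92 km; Σ(ρt)_A = 87465.16; Σ(ρt)_B = 91655.54 (in km·kg/m³).
e = (30.94 − 32.92) − (87465.16 − 91655.54) / 3394 = −0.745 km.

−0.745 km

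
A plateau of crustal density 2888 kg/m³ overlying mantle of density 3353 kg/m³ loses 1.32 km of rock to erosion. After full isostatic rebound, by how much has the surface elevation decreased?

0.183 km

Rebound u = e ρ_c/ρ_m = 1.32 km × 2888/3353 = 1.137 km.
Net surface drop = e − u = 1.32 km − 1.137 km = e (ρ_m − ρ_c)/ρ_m = 0.183 km.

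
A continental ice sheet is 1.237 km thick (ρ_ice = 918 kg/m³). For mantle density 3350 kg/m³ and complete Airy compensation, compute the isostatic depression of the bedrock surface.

Isostatic balance requires: the ice load ρ_ice t is balanced by mantle displaced below, ρ_m s.
s = t ρ_ice / ρ_m = 1.237 km × 918/3350 = 0.339 km.

0.339 km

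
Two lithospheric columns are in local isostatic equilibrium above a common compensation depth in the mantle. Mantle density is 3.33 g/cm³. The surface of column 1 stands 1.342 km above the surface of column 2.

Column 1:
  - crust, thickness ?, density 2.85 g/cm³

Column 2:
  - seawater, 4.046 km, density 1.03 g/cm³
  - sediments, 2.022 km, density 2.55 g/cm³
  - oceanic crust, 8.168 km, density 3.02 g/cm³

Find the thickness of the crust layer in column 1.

Take the compensation level at the base of the deeper column (depth z_c below the surface of column 1) and equate Σ ρ_i t_i down to z_c; mantle fills any gap and the z_c terms cancel.
Column 1: x×2.85 + (z_c − 0 − x)×3.33
Column 2: 1.342×0 + 4.046×1.03 + 2.022×2.55 + 8.168×3.02 + (z_c − 1.342 − 14.236)×3.33
The z_c×3.33 term appears on both sides and cancels. Collect the known terms of each column as K = Σ(ρt)_known − 3.33 × (depth of known layers): K_1 = 0 − 3.33×0 = 0; K_2 = 33.99084 − 3.33×(1.342 + 14.236) = −17.8839.
Balance: K_1 − x×(3.33 − 2.85) = K_2, so x = (K_1 − K_2)/(3.33 − 2.85) = 17.8839/0.48 = 37.3 km.

37.3 km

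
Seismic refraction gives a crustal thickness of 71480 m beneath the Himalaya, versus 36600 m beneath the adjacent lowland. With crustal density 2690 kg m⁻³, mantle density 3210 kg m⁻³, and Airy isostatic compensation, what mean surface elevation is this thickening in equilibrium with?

Excess crust Δ = 71480 m − 36600 m = 34880 m, split between elevation h and root r with h + r = Δ.
Airy balance ρ_c h = (ρ_m − ρ_c) r gives r = h ρ_c/(ρ_m − ρ_c), so h (1 + ρ_c/(ρ_m − ρ_c)) = Δ, i.e. h = Δ (ρ_m − ρ_c)/ρ_m.
h = 34880 m × 520/3210 = 5650 m.

5650 m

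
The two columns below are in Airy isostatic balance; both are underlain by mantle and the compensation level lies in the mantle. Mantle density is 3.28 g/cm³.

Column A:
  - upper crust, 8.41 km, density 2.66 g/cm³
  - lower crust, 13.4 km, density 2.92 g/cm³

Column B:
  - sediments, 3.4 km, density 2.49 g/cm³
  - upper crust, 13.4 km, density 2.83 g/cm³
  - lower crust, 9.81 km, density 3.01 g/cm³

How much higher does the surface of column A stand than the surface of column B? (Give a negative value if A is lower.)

For any compensation level in the mantle, the mantle terms cancel and isostasy reduces to e = (Σt_A − Σt_B) − (Σ(ρt)_A − Σ(ρt)_B) / ρ_m.
Σt_A = 21.81 km; Σt_B = 26.61 km; Σ(ρt)_A = 61.4986; Σ(ρt)_B = 75.9161 (in km·g/cm³).
e = (21.81 − 26.61) − (61.4986 − 75.9161) / 3.28 = −0.404 km.

−0.404 km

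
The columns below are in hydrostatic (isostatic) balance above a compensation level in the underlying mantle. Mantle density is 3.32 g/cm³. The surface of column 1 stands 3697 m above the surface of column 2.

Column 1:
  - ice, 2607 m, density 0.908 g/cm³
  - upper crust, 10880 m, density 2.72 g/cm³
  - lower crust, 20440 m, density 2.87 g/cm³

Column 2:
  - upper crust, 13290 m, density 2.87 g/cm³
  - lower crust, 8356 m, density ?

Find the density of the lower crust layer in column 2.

Take the compensation level at the base of the deeper column (depth z_c below the surface of column 1) and equate Σ ρ_i t_i down to z_c; mantle fills any gap and the z_c terms cancel.
Column 1: 2607×0.908 + 10880×2.72 + 20440×2.87 + (z_c − 33927)×3.32
Column 2: 3697×0 + 13290×2.87 + 8356×ρ + (z_c − 3697 − 21646)×3.32
The z_c×3.32 term appears on both sides and cancels. Collect the known terms of each column as K = Σ(ρt)_known − 3.32 × (depth of known layers): K_1 = 90623.556 − 3.32×33927 = −22014.084; K_2 = 38142.3 − 3.32×(3697 + 21646) = −45996.46.
Balance: K_1 = K_2 + 8356×ρ, so ρ = (K_1 − K_2)/8356 = 23982.4/8356 = 2.87 g/cm³.

2.87 g/cm³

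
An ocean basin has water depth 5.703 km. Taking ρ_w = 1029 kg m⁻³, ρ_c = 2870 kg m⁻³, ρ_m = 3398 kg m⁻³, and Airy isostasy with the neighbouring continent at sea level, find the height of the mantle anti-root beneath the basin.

Isostatic balance requires: replacing crust with seawater at the top is compensated by replacing crust with mantle at the base: d (ρ_c − ρ_w) = a (ρ_m − ρ_c).
a = d (ρ_c − ρ_w)/(ρ_m − ρ_c) = 5.703 km × 1841/528 = 19.9 km.

19.9 km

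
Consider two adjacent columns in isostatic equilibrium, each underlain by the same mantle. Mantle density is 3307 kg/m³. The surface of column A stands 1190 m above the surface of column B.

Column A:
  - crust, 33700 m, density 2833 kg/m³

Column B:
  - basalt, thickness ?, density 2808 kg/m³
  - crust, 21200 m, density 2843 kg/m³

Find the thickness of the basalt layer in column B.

Take the compensation level at the base of the deeper column (depth z_c below the surface of column A) and equate Σ ρ_i t_i down to z_c; mantle fills any gap and the z_c terms cancel.
Column A: 33700×2833 + (z_c − 33700)×3307
Column B: 1190×0 + x×2808 + 21200×2843 + (z_c − 1190 − 21200 − x)×3307
The z_c×3307 term appears on both sides and cancels. Collect the known terms of each column as K = Σ(ρt)_known − 3307 × (depth of known layers): K_A = 95472100 − 3307×33700 = −15973800; K_B = 60271600 − 3307×(1190 + 21200) = −13772130.
Balance: K_A = K_B − x×(3307 − 2808), so x = (K_B − K_A)/(3307 − 2808) = 2201670/499 = 4410 m.

4410 m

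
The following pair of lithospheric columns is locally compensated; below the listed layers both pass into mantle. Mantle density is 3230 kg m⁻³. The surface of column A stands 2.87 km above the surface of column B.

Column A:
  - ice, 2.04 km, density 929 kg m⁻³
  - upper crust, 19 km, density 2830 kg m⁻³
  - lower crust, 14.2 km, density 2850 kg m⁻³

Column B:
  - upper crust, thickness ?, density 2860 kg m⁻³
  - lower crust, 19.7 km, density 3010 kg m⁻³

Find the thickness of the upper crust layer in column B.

Take the compensation level at the base of the deeper column (depth z_c below the surface of column A) and equate Σ ρ_i t_i down to z_c; mantle fills any gap and the z_c terms cancel.
Column A: 2.04×929 + 19×2830 + 14.2×2850 + (z_c − 35.24)×3230
Column B: 2.87×0 + x×2860 + 19.7×3010 + (z_c − 2.87 − 19.7 − x)×3230
The z_c×3230 term appears on both sides and cancels. Collect the known terms of each column as K = Σ(ρt)_known − 3230 × (depth of known layers): K_A = 96135.16 − 3230×35.24 = −17690.04; K_B = 59297 − 3230×(2.87 + 19.7) = −13604.1.
Balance: K_A = K_B − x×(3230 − 2860), so x = (K_B − K_A)/(3230 − 2860) = 4085.94/370 = 11 km.

11 km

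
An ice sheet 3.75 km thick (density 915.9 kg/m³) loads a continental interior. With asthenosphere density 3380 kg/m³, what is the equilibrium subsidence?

Balancing pressure at the compensation depth: the ice load ρ_ice t is balanced by mantle displaced below, ρ_m s.
s = t ρ_ice / ρ_m = 3.75 km × 915.9/3380 = 1.02 km.

1.02 km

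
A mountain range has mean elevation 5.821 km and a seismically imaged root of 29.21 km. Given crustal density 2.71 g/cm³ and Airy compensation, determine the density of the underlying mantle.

3.25 g/cm³

Airy balance: ρ_c h = (ρ_m − ρ_c) r → ρ_m = ρ_c (1 + h/r).
ρ_m = 2.71 × (1 + 5.821 km/29.21 km) = 3.25 g/cm³.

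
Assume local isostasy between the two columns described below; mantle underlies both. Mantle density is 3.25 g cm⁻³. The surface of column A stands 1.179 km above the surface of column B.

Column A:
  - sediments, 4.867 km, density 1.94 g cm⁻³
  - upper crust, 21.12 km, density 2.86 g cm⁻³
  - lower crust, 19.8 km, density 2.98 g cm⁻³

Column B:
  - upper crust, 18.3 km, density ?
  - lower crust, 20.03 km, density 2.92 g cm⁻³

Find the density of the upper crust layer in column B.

2.73 g cm⁻³

Take the compensation level at the base of the deeper column (depth z_c below the surface of column A) and equate Σ ρ_i t_i down to z_c; mantle fills any gap and the z_c terms cancel.
Column A: 4.867×1.94 + 21.12×2.86 + 19.8×2.98 + (z_c − 45.787)×3.25
Column B: 1.179×0 + 18.3×ρ + 20.03×2.92 + (z_c − 1.179 − 38.33)×3.25
The z_c×3.25 term appears on both sides and cancels. Collect the known terms of each column as K = Σ(ρt)_known − 3.25 × (depth of known layers): K_A = 128.84918 − 3.25×45.787 = −19.95857; K_B = 58.4876 − 3.25×(1.179 + 38.33) = −69.91665.
Balance: K_A = K_B + 18.3×ρ, so ρ = (K_A − K_B)/18.3 = 49.9581/18.3 = 2.73 g cm⁻³.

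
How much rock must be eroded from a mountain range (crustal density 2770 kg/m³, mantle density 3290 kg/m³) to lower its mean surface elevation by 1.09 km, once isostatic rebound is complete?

6.9 km

Net drop Δ = e − u = e − e ρ_c/ρ_m = e (ρ_m − ρ_c)/ρ_m.
e = Δ ρ_m/(ρ_m − ρ_c) = 1.09 km × 3290/520 = 6.9 km.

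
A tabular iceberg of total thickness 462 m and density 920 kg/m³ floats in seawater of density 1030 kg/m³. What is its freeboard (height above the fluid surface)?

49.3 m

Floating equilibrium: submerged depth d = t ρ_obj/ρ_fluid = 462 m × 920/1030 = 412.7 m.
Freeboard = t − d = 462 m − 412.7 m = 49.3 m.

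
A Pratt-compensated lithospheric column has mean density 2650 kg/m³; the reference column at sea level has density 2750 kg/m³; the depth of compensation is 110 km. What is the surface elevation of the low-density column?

ρ_ref D = ρ (D + h) → h = D (ρ_ref − ρ)/ρ.
h = 110 km × (2750 − 2650)/2650 = 4.15 km.

4.15 km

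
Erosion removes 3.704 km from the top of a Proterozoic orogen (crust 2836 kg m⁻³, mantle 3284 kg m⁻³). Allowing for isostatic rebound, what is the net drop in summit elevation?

0.505 km

Rebound u = e ρ_c/ρ_m = 3.704 km × 2836/3284 = 3.199 km.
Net surface drop = e − u = 3.704 km − 3.199 km = e (ρ_m − ρ_c)/ρ_m = 0.505 km.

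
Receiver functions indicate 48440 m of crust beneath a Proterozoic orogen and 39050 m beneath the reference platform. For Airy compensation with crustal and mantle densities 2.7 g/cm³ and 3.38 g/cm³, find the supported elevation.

Excess crust Δ = 48440 m − 39050 m = 9390 m, split between elevation h and root r with h + r = Δ.
Airy balance ρ_c h = (ρ_m − ρ_c) r gives r = h ρ_c/(ρ_m − ρ_c), so h (1 + ρ_c/(ρ_m − ρ_c)) = Δ, i.e. h = Δ (ρ_m − ρ_c)/ρ_m.
h = 9390 m × 0.68/3.38 = 1890 m.

1890 m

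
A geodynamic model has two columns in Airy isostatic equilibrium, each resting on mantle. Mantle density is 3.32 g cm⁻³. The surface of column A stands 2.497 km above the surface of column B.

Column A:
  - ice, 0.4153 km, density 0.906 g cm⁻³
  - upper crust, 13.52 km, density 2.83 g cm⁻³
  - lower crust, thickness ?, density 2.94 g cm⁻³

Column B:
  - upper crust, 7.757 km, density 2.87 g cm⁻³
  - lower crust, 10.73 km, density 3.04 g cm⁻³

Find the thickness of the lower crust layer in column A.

Take the compensation level at the base of the deeper column (depth z_c below the surface of column A) and equate Σ ρ_i t_i down to z_c; mantle fills any gap and the z_c terms cancel.
Column A: 0.4153×0.906 + 13.52×2.83 + x×2.94 + (z_c − 13.9353 − x)×3.32
Column B: 2.497×0 + 7.757×2.87 + 10.73×3.04 + (z_c − 2.497 − 18.487)×3.32
The z_c×3.32 term appears on both sides and cancels. Collect the known terms of each column as K = Σ(ρt)_known − 3.32 × (depth of known layers): K_A = 38.6378618 − 3.32×13.9353 = −7.6273342; K_B = 54.88179 − 3.32×(2.497 + 18.487) = −14.78509.
Balance: K_A − x×(3.32 − 2.94) = K_B, so x = (K_A − K_B)/(3.32 − 2.94) = 7.15776/0.38 = 18.8 km.

18.8 km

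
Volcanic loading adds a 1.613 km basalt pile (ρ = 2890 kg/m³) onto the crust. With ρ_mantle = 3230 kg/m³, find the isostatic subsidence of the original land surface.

1.44 km

Subaerial loading: s = t ρ_load / ρ_m.
s = 1.613 km × 2890/3230 = 1.44 km.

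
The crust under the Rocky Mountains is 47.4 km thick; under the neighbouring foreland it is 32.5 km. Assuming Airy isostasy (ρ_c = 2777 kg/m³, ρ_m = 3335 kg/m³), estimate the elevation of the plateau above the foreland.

2.49 km

Excess crust Δ = 47.4 km − 32.5 km = 14.9 km, split between elevation h and root r with h + r = Δ.
Airy balance ρ_c h = (ρ_m − ρ_c) r gives r = h ρ_c/(ρ_m − ρ_c), so h (1 + ρ_c/(ρ_m − ρ_c)) = Δ, i.e. h = Δ (ρ_m − ρ_c)/ρ_m.
h = 14.9 km × 558/3335 = 2.49 km.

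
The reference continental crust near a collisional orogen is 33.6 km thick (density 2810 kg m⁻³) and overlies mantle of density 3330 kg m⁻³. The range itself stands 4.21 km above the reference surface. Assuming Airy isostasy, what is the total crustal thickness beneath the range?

Root depth r = h ρ_c / (ρ_m − ρ_c) = 4.21 km × 2810 / 520 = 22.75 km.
Total thickness = T + h + r = 33.6 km + 4.21 km + 22.75 km = 60.6 km.

60.6 km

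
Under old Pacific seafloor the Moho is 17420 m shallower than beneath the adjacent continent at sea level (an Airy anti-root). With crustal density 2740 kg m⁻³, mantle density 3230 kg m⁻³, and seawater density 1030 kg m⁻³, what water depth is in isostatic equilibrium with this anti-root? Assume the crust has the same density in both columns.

4990 m

Replacing a thickness d of crust by seawater at the top must be balanced by replacing crust with mantle at the base: d (ρ_c − ρ_w) = a (ρ_m − ρ_c).
d = a (ρ_m − ρ_c)/(ρ_c − ρ_w) = 17420 m × 490/1710 = 4990 m.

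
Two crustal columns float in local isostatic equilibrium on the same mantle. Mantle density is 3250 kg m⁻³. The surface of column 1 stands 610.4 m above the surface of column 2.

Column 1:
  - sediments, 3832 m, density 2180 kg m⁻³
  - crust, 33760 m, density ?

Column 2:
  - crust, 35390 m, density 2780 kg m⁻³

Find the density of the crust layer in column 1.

Take the compensation level at the base of the deeper column (depth z_c below the surface of column 1) and equate Σ ρ_i t_i down to z_c; mantle fills any gap and the z_c terms cancel.
Column 1: 3832×2180 + 33760×ρ + (z_c − 37592)×3250
Column 2: 610.4×0 + 35390×2780 + (z_c − 610.4 − 35390)×3250
The z_c×3250 term appears on both sides and cancels. Collect the known terms of each column as K = Σ(ρt)_known − 3250 × (depth of known layers): K_1 = 8353760 − 3250×37592 = −113820240; K_2 = 98384200 − 3250×(610.4 + 35390) = −18617100.
Balance: K_1 + 33760×ρ = K_2, so ρ = (K_2 − K_1)/33760 = 95203100/33760 = 2820 kg m⁻³.

2820 kg m⁻³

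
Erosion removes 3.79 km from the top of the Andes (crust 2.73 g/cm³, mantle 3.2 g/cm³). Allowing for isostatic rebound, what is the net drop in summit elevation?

Rebound u = e ρ_c/ρ_m = 3.79 km × 2.73/3.2 = 3.233 km.
Net surface drop = e − u = 3.79 km − 3.233 km = e (ρ_m − ρ_c)/ρ_m = 0.557 km.

0.557 km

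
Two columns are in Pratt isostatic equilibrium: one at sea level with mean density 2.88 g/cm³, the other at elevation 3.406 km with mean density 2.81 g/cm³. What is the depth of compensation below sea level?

137 km

ρ_ref D = ρ (D + h) → D (ρ_ref − ρ) = ρ h.
D = ρ h/(ρ_ref − ρ) = 2.81 × 3.406 km/(2.88 − 2.81) = 137 km.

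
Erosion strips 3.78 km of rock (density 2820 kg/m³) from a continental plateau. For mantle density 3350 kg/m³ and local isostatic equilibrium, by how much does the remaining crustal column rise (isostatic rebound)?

3.18 km

Unloading: uplift u = e ρ_c/ρ_m = 3.78 km × 2820/3350 = 3.18 km.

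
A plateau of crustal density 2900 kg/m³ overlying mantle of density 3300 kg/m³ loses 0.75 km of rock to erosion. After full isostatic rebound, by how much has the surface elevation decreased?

0.0909 km

Rebound u = e ρ_c/ρ_m = 0.75 km × 2900/3300 = 0.6591 km.
Net surface drop = e − u = 0.75 km − 0.6591 km = e (ρ_m − ρ_c)/ρ_m = 0.0909 km.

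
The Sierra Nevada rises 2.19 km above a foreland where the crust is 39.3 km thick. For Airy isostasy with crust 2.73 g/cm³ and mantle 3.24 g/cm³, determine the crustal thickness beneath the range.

53.2 km

Root depth r = h ρ_c / (ρ_m − ρ_c) = 2.19 km × 2.73 / 0.51 = 11.72 km.
Total thickness = T + h + r = 39.3 km + 2.19 km + 11.72 km = 53.2 km.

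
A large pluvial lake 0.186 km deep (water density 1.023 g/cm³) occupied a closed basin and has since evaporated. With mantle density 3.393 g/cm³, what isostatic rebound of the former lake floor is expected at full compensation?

u = d ρ_w/ρ_m = 0.186 km × 1.023/3.393 = 0.0561 km.

0.0561 km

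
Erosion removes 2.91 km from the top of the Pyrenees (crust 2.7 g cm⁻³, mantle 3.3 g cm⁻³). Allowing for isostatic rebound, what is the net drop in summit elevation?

Rebound u = e ρ_c/ρ_m = 2.91 km × 2.7/3.3 = 2.381 km.
Net surface drop = e − u = 2.91 km − 2.381 km = e (ρ_m − ρ_c)/ρ_m = 0.529 km.

0.529 km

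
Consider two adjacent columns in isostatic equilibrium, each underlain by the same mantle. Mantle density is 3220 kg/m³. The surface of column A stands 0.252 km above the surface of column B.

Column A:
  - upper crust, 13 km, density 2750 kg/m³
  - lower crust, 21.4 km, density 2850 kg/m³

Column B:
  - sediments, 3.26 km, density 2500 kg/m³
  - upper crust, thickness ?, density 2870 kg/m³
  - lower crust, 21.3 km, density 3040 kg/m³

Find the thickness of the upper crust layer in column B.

20.1 km

Take the compensation level at the base of the deeper column (depth z_c below the surface of column A) and equate Σ ρ_i t_i down to z_c; mantle fills any gap and the z_c terms cancel.
Column A: 13×2750 + 21.4×2850 + (z_c − 34.4)×3220
Column B: 0.252×0 + 3.26×2500 + x×2870 + 21.3×3040 + (z_c − 0.252 − 24.56 − x)×3220
The z_c×3220 term appears on both sides and cancels. Collect the known terms of each column as K = Σ(ρt)_known − 3220 × (depth of known layers): K_A = 96740 − 3220×34.4 = −14028; K_B = 72902 − 3220×(0.252 + 24.56) = −6992.64.
Balance: K_A = K_B − x×(3220 − 2870), so x = (K_B − K_A)/(3220 − 2870) = 7035.36/350 = 20.1 km.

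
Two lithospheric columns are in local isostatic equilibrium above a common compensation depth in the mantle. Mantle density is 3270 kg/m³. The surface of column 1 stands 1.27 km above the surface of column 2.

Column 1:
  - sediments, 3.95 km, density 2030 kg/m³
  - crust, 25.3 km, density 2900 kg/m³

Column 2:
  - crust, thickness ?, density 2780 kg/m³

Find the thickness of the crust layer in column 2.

Take the compensation level at the base of the deeper column (depth z_c below the surface of column 1) and equate Σ ρ_i t_i down to z_c; mantle fills any gap and the z_c terms cancel.
Column 1: 3.95×2030 + 25.3×2900 + (z_c − 29.25)×3270
Column 2: 1.27×0 + x×2780 + (z_c − 1.27 − 0 − x)×3270
The z_c×3270 term appears on both sides and cancels. Collect the known terms of each column as K = Σ(ρt)_known − 3270 × (depth of known layers): K_1 = 81388.5 − 3270×29.25 = −14259; K_2 = 0 − 3270×(1.27 + 0) = −4152.9.
Balance: K_1 = K_2 − x×(3270 − 2780), so x = (K_2 − K_1)/(3270 − 2780) = 10106.1/490 = 20.6 km.

20.6 km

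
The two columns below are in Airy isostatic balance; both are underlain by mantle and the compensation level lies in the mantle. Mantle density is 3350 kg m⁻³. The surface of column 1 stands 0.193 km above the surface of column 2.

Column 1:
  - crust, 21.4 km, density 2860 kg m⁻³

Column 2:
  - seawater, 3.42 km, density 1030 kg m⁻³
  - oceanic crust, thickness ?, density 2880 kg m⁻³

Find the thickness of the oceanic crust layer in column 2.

4.05 km

Take the compensation level at the base of the deeper column (depth z_c below the surface of column 1) and equate Σ ρ_i t_i down to z_c; mantle fills any gap and the z_c terms cancel.
Column 1: 21.4×2860 + (z_c − 21.4)×3350
Column 2: 0.193×0 + 3.42×1030 + x×2880 + (z_c − 0.193 − 3.42 − x)×3350
The z_c×3350 term appears on both sides and cancels. Collect the known terms of each column as K = Σ(ρt)_known − 3350 × (depth of known layers): K_1 = 61204 − 3350×21.4 = −10486; K_2 = 3522.6 − 3350×(0.193 + 3.42) = −8580.95.
Balance: K_1 = K_2 − x×(3350 − 2880), so x = (K_2 − K_1)/(3350 − 2880) = 1905.05/470 = 4.05 km.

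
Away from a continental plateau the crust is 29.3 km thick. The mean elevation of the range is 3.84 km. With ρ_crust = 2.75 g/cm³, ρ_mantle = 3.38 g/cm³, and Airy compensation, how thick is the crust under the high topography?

49.9 km

Root depth r = h ρ_c / (ρ_m − ρ_c) = 3.84 km × 2.75 / 0.63 = 16.76 km.
Total thickness = T + h + r = 29.3 km + 3.84 km + 16.76 km = 49.9 km.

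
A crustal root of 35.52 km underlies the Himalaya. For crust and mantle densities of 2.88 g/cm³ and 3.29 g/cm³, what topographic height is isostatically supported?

5.06 km

For local isostatic compensation: ρ_c h = (ρ_m − ρ_c) r.
h = r (ρ_m − ρ_c) / ρ_c = 35.52 km × (3.29 − 2.88) / 2.88 = 5.06 km.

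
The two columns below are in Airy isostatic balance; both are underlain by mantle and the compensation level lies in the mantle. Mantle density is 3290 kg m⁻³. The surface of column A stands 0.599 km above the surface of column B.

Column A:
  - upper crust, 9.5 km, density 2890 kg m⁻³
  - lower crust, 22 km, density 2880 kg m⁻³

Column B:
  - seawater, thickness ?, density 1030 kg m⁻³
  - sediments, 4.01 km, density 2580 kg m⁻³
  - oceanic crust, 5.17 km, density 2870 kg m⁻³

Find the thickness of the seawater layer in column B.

2.58 km

Take the compensation level at the base of the deeper column (depth z_c below the surface of column A) and equate Σ ρ_i t_i down to z_c; mantle fills any gap and the z_c terms cancel.
Column A: 9.5×2890 + 22×2880 + (z_c − 31.5)×3290
Column B: 0.599×0 + x×1030 + 4.01×2580 + 5.17×2870 + (z_c − 0.599 − 9.18 − x)×3290
The z_c×3290 term appears on both sides and cancels. Collect the known terms of each column as K = Σ(ρt)_known − 3290 × (depth of known layers): K_A = 90815 − 3290×31.5 = −12820; K_B = 25183.7 − 3290×(0.599 + 9.18) = −6989.21.
Balance: K_A = K_B − x×(3290 − 1030), so x = (K_B − K_A)/(3290 − 1030) = 5830.79/2260 = 2.58 km.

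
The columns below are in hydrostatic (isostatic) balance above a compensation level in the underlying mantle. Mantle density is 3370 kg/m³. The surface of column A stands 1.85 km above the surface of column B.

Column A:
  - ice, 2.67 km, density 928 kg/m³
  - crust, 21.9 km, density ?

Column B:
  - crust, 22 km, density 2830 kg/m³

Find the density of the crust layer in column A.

2840 kg/m³

Take the compensation level at the base of the deeper column (depth z_c below the surface of column A) and equate Σ ρ_i t_i down to z_c; mantle fills any gap and the z_c terms cancel.
Column A: 2.67×928 + 21.9×ρ + (z_c − 24.57)×3370
Column B: 1.85×0 + 22×2830 + (z_c − 1.85 − 22)×3370
The z_c×3370 term appears on both sides and cancels. Collect the known terms of each column as K = Σ(ρt)_known − 3370 × (depth of known layers): K_A = 2477.76 − 3370×24.57 = −80323.14; K_B = 62260 − 3370×(1.85 + 22) = −18114.5.
Balance: K_A + 21.9×ρ = K_B, so ρ = (K_B − K_A)/21.9 = 62208.6/21.9 = 2840 kg/m³.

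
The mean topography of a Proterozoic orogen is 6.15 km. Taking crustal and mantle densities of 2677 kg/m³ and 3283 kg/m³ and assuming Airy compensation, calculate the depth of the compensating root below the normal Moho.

In Airy isostatic equilibrium: the weight of the topography is balanced by the buoyancy of the root, ρ_c h = (ρ_m − ρ_c) r.
r = h · ρ_c / (ρ_m − ρ_c) = 6.15 km × 2677 / (3283 − 2677) = 27.2 km.

27.2 km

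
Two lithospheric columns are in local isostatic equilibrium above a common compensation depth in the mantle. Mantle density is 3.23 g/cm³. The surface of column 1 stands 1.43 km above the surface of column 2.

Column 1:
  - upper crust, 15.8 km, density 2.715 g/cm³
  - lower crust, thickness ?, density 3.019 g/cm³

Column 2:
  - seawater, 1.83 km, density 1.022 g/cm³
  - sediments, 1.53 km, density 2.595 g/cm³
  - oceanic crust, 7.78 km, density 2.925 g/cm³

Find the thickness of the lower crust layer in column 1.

Take the compensation level at the base of the deeper column (depth z_c below the surface of column 1) and equate Σ ρ_i t_i down to z_c; mantle fills any gap and the z_c terms cancel.
Column 1: 15.8×2.715 + x×3.019 + (z_c − 15.8 − x)×3.23
Column 2: 1.43×0 + 1.83×1.022 + 1.53×2.595 + 7.78×2.925 + (z_c − 1.43 − 11.14)×3.23
The z_c×3.23 term appears on both sides and cancels. Collect the known terms of each column as K = Σ(ρt)_known − 3.23 × (depth of known layers): K_1 = 42.897 − 3.23×15.8 = −8.137; K_2 = 28.59711 − 3.23×(1.43 + 11.14) = −12.00399.
Balance: K_1 − x×(3.23 − 3.019) = K_2, so x = (K_1 − K_2)/(3.23 − 3.019) = 3.86699/0.211 = 18.3 km.

18.3 km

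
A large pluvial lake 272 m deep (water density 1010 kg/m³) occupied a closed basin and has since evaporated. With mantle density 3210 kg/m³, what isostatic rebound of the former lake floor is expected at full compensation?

u = d ρ_w/ρ_m = 272 m × 1010/3210 = 85.6 m.

85.6 m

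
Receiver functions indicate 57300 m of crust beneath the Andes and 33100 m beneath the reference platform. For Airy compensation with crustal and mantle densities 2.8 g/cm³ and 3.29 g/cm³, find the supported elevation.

3600 m

Excess crust Δ = 57300 m − 33100 m = 24200 m, split between elevation h and root r with h + r = Δ.
Airy balance ρ_c h = (ρ_m − ρ_c) r gives r = h ρ_c/(ρ_m − ρ_c), so h (1 + ρ_c/(ρ_m − ρ_c)) = Δ, i.e. h = Δ (ρ_m − ρ_c)/ρ_m.
h = 24200 m × 0.49/3.29 = 3600 m.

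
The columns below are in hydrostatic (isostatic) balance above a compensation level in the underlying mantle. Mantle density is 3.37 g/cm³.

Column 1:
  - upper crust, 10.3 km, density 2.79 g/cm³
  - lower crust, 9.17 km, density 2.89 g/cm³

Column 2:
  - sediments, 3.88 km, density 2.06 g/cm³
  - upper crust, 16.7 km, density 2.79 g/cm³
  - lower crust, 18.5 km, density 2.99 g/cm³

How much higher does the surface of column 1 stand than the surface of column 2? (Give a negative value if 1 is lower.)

−3.39 km

For any compensation level in the mantle, the mantle terms cancel and isostasy reduces to e = (Σt_1 − Σt_2) − (Σ(ρt)_1 − Σ(ρt)_2) / ρ_m.
Σt_1 = 19.47 km; Σt_2 = 39.08 km; Σ(ρt)_1 = 55.2383; Σ(ρt)_2 = 109.9008 (in km·g/cm³).
e = (19.47 − 39.08) − (55.2383 − 109.9008) / 3.37 = −3.39 km.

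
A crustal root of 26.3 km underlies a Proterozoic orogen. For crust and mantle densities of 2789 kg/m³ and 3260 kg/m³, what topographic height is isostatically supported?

4.44 km

Equating mass per unit area of the two columns: ρ_c h = (ρ_m − ρ_c) r.
h = r (ρ_m − ρ_c) / ρ_c = 26.3 km × (3260 − 2789) / 2789 = 4.44 km.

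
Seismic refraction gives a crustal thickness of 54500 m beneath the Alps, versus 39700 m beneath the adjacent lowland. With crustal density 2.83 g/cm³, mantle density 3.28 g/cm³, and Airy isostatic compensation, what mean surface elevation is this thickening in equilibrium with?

Excess crust Δ = 54500 m − 39700 m = 14800 m, split between elevation h and root r with h + r = Δ.
Airy balance ρ_c h = (ρ_m − ρ_c) r gives r = h ρ_c/(ρ_m − ρ_c), so h (1 + ρ_c/(ρ_m − ρ_c)) = Δ, i.e. h = Δ (ρ_m − ρ_c)/ρ_m.
h = 14800 m × 0.45/3.28 = 2030 m.

2030 m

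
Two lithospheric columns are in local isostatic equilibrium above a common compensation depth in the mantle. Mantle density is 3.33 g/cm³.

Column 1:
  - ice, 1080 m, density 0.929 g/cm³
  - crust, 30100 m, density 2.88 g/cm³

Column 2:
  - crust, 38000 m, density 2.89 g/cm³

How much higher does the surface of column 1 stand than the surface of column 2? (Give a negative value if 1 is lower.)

−175 m

For any compensation level in the mantle, the mantle terms cancel and isostasy reduces to e = (Σt_1 − Σt_2) − (Σ(ρt)_1 − Σ(ρt)_2) / ρ_m.
Σt_1 = 31180 m; Σt_2 = 38000 m; Σ(ρt)_1 = 87691.32; Σ(ρt)_2 = 109820 (in m·g/cm³).
e = (31180 − 38000) − (87691.32 − 109820) / 3.33 = −175 m.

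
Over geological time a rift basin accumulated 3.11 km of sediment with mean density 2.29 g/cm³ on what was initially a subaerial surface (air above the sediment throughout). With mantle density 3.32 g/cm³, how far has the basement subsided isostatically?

Subaerial load: s = t ρ_sed / ρ_m = 3.11 km × 2.29/3.32 = 2.15 km.

2.15 km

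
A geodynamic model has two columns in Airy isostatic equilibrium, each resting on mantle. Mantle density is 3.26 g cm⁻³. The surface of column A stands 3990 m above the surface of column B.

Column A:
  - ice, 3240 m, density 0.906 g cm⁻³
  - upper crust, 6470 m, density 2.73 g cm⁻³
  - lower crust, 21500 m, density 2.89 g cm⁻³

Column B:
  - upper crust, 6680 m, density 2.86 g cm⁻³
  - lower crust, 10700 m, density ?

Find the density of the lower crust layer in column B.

2.95 g cm⁻³

Take the compensation level at the base of the deeper column (depth z_c below the surface of column A) and equate Σ ρ_i t_i down to z_c; mantle fills any gap and the z_c terms cancel.
Column A: 3240×0.906 + 6470×2.73 + 21500×2.89 + (z_c − 31210)×3.26
Column B: 3990×0 + 6680×2.86 + 10700×ρ + (z_c − 3990 − 17380)×3.26
The z_c×3.26 term appears on both sides and cancels. Collect the known terms of each column as K = Σ(ρt)_known − 3.26 × (depth of known layers): K_A = 82733.54 − 3.26×31210 = −19011.06; K_B = 19104.8 − 3.26×(3990 + 17380) = −50561.4.
Balance: K_A = K_B + 10700×ρ, so ρ = (K_A − K_B)/10700 = 31550.3/10700 = 2.95 g cm⁻³.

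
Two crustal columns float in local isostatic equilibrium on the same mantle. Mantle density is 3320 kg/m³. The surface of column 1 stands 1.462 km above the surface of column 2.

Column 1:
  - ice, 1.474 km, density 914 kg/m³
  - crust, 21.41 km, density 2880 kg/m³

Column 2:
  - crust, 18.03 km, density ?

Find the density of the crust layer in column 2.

Take the compensation level at the base of the deeper column (depth z_c below the surface of column 1) and equate Σ ρ_i t_i down to z_c; mantle fills any gap and the z_c terms cancel.
Column 1: 1.474×914 + 21.41×2880 + (z_c − 22.884)×3320
Column 2: 1.462×0 + 18.03×ρ + (z_c − 1.462 − 18.03)×3320
The z_c×3320 term appears on both sides and cancels. Collect the known terms of each column as K = Σ(ρt)_known − 3320 × (depth of known layers): K_1 = 63008.036 − 3320×22.884 = −12966.844; K_2 = 0 − 3320×(1.462 + 18.03) = −64713.44.
Balance: K_1 = K_2 + 18.03×ρ, so ρ = (K_1 − K_2)/18.03 = 51746.6/18.03 = 2870 kg/m³.

2870 kg/m³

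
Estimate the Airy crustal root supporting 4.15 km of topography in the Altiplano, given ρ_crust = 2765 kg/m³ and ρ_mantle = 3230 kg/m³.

24.7 km

For local isostatic compensation: the weight of the topography is balanced by the buoyancy of the root, ρ_c h = (ρ_m − ρ_c) r.
r = h · ρ_c / (ρ_m − ρ_c) = 4.15 km × 2765 / (3230 − 2765) = 24.7 km.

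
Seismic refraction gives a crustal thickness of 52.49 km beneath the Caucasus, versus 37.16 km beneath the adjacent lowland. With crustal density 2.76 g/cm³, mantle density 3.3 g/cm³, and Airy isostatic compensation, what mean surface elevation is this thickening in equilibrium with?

Excess crust Δ = 52.49 km − 37.16 km = 15.33 km, split between elevation h and root r with h + r = Δ.
Airy balance ρ_c h = (ρ_m − ρ_c) r gives r = h ρ_c/(ρ_m − ρ_c), so h (1 + ρ_c/(ρ_m − ρ_c)) = Δ, i.e. h = Δ (ρ_m − ρ_c)/ρ_m.
h = 15.33 km × 0.54/3.3 = 2.51 km.

2.51 km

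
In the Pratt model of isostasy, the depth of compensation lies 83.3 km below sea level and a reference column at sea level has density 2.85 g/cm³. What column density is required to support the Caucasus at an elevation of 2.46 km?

2.77 g/cm³

Pratt balance: ρ_ref D = ρ (D + h).
ρ = ρ_ref D/(D + h) = 2.85 × 83.3 km/(83.3 km + 2.46 km) = 2.77 g/cm³.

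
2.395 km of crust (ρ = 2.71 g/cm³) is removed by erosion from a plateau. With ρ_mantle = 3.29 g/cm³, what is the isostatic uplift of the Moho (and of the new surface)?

Unloading: uplift u = e ρ_c/ρ_m = 2.395 km × 2.71/3.29 = 1.97 km.

1.97 km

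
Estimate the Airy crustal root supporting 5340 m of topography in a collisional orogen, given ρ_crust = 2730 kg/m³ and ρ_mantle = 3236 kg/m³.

28800 m

By Archimedes' principle applied to the lithosphere: the weight of the topography is balanced by the buoyancy of the root, ρ_c h = (ρ_m − ρ_c) r.
r = h · ρ_c / (ρ_m − ρ_c) = 5340 m × 2730 / (3236 − 2730) = 28800 m.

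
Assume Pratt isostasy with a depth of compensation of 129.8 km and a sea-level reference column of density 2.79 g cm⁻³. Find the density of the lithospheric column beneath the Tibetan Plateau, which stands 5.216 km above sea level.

2.68 g cm⁻³

Pratt balance: ρ_ref D = ρ (D + h).
ρ = ρ_ref D/(D + h) = 2.79 × 129.8 km/(129.8 km + 5.216 km) = 2.68 g cm⁻³.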